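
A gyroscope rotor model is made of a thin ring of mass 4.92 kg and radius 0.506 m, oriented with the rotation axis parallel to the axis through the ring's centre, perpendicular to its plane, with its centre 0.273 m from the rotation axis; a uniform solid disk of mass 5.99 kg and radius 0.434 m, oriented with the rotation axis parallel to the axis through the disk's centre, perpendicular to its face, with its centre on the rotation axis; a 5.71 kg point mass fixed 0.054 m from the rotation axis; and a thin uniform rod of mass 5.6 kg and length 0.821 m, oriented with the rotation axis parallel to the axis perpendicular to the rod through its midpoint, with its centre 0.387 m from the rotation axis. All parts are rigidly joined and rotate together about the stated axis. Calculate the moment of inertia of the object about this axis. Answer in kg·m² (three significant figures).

Thin ring: I_cm = MR² = (4.92)(0.506)² = 1.2597 kg·m²; centre at d = 0.273 m, so the parallel axis theorem gives I = 1.2597 + (4.92)(0.273)² = 1.6264 kg·m².
Solid disk: I_cm = (1/2)MR² = (1/2)(5.99)(0.434)² = 0.56413 kg·m²; axis through the centre, so I = 0.56413 kg·m².
Point mass: I_cm = 0; centre at d = 0.054 m, so the parallel axis theorem gives I = 0 + (5.71)(0.054)² = 0.01665 kg·m².
Thin rod: I_cm = (1/12)ML² = (1/12)(5.6)(0.821)² = 0.31455 kg·m²; centre at d = 0.387 m, so the parallel axis theorem gives I = 0.31455 + (5.6)(0.387)² = 1.1533 kg·m².
Total I = 1.6264 + 0.56413 + 0.01665 + 1.1533 = 3.3604 kg·m².

3.36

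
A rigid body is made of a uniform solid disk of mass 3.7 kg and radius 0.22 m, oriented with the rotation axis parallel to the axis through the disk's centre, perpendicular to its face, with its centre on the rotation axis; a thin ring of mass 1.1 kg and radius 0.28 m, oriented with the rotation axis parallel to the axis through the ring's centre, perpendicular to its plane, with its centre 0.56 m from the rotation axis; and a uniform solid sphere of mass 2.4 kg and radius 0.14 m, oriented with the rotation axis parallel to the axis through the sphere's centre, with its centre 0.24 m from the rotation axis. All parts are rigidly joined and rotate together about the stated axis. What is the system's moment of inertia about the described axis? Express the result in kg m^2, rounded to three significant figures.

0.678

Solid disk: I_cm = (1/2)MR² = (1/2)(3.7)(0.22)² = 0.08954 kg m^2; axis through the centre, so I = 0.08954 kg m^2.
Thin ring: I_cm = MR² = (1.1)(0.28)² = 0.08624 kg m^2; centre at d = 0.56 m, so I = I_cm + Md² gives I = 0.08624 + (1.1)(0.56)² = 0.4312 kg m^2.
Solid sphere: I_cm = (2/5)MR² = (2/5)(2.4)(0.14)² = 0.018816 kg m^2; centre at d = 0.24 m, so I = I_cm + Md² gives I = 0.018816 + (2.4)(0.24)² = 0.15706 kg m^2.
Total I = 0.08954 + 0.4312 + 0.15706 = 0.6778 kg m^2.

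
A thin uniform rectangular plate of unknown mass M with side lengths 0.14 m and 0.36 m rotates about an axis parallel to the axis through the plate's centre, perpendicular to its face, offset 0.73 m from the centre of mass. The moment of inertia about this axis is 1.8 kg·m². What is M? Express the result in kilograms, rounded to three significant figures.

I = I_cm + Md² = (1/12)M(a²+b²) + Md² = M·[0.0833333·[(0.14)² + (0.36)²] + (0.73)²] = M·0.54533.
So M = 1.8 / 0.54533 = 3.3007 kg.

3.30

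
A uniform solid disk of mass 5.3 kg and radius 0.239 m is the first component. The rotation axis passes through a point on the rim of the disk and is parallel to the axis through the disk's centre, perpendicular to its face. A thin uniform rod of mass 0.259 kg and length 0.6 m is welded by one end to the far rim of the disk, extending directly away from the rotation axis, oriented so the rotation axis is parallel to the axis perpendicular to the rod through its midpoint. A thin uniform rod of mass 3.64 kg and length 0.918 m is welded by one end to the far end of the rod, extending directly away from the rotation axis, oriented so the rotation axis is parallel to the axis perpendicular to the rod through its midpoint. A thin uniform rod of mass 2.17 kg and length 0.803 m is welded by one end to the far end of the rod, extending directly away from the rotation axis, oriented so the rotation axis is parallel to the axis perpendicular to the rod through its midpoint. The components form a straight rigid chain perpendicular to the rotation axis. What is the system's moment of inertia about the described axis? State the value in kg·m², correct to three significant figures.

22.1

Solid disk: I_cm = (1/2)MR² = (1/2)(5.3)(0.239)² = 0.15137 kg·m²; centre at d = 0.239 m, so the parallel axis theorem gives I = 0.15137 + (5.3)(0.239)² = 0.45411 kg·m².
Thin rod: I_cm = (1/12)ML² = (1/12)(0.259)(0.6)² = 0.00777 kg·m²; centre at d = 0.239 + 0.239 + 0.3 = 0.778 m, so the parallel axis theorem gives I = 0.00777 + (0.259)(0.778)² = 0.16454 kg·m².
Thin rod: I_cm = (1/12)ML² = (1/12)(3.64)(0.918)² = 0.25563 kg·m²; centre at d = 0.239 + 0.239 + 0.3 + 0.3 + 0.459 = 1.537 m, so the parallel axis theorem gives I = 0.25563 + (3.64)(1.537)² = 8.8546 kg·m².
Thin rod: I_cm = (1/12)ML² = (1/12)(2.17)(0.803)² = 0.1166 kg·m²; centre at d = 0.239 + 0.239 + 0.3 + 0.3 + 0.459 + 0.459 + 0.4015 = 2.3975 m, so the parallel axis theorem gives I = 0.1166 + (2.17)(2.3975)² = 12.59 kg·m².
Total I = 0.45411 + 0.16454 + 8.8546 + 12.59 = 22.063 kg·m².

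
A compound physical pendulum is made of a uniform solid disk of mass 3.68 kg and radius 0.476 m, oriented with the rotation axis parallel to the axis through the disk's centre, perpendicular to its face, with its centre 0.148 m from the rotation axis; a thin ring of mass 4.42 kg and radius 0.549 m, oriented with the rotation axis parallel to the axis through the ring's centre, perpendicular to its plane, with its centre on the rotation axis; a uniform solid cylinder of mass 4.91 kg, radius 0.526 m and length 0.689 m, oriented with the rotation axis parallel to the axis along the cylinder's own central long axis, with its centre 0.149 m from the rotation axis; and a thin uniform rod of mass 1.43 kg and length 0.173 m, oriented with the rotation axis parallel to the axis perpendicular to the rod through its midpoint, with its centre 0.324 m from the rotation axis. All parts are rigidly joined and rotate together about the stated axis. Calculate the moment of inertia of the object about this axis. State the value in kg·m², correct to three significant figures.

Solid disk: I_cm = (1/2)MR² = (1/2)(3.68)(0.476)² = 0.4169 kg·m²; centre at d = 0.148 m, so the parallel axis theorem gives I = 0.4169 + (3.68)(0.148)² = 0.49751 kg·m².
Thin ring: I_cm = MR² = (4.42)(0.549)² = 1.3322 kg·m²; axis through the centre, so I = 1.3322 kg·m².
Solid cylinder: I_cm = (1/2)MR² = (1/2)(4.91)(0.526)² = 0.67924 kg·m²; centre at d = 0.149 m, so the parallel axis theorem gives I = 0.67924 + (4.91)(0.149)² = 0.78825 kg·m².
Thin rod: I_cm = (1/12)ML² = (1/12)(1.43)(0.173)² = 0.0035665 kg·m²; centre at d = 0.324 m, so the parallel axis theorem gives I = 0.0035665 + (1.43)(0.324)² = 0.15368 kg·m².
Total I = 0.49751 + 1.3322 + 0.78825 + 0.15368 = 2.7716 kg·m².

2.77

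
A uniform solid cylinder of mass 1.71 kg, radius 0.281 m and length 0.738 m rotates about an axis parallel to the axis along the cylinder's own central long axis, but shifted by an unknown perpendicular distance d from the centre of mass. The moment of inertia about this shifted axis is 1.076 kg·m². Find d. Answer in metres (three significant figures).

About the centre-of-mass axis, I_cm = (1/2)MR² = (1/2)(1.71)(0.281)² = 0.067512 kg·m².
Parallel axis theorem: I = I_cm + Md², so Md² = 1.076 − 0.067512 = 1.0085 kg·m².
d = √(1.0085 / 1.71) = 0.76796 m.

0.768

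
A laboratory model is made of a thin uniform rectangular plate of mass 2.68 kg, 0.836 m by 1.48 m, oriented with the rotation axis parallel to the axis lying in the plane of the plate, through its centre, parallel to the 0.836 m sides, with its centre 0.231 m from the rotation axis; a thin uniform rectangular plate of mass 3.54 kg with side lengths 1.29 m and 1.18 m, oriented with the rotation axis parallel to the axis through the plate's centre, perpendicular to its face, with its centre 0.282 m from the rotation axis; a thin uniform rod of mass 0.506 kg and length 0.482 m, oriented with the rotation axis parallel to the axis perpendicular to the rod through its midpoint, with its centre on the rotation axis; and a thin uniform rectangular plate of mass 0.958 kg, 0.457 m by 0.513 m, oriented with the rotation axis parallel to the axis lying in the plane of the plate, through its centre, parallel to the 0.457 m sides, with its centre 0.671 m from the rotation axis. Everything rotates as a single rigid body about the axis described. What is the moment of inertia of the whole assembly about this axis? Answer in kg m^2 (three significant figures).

Rectangular plate: I_cm = (1/12)Mb² = (1/12)(2.68)(1.48)² = 0.48919 kg m^2; centre at d = 0.231 m, so the parallel axis theorem gives I = 0.48919 + (2.68)(0.231)² = 0.6322 kg m^2.
Rectangular plate: I_cm = (1/12)M(a²+b²) = (1/12)(3.54)[(1.29)² + (1.18)²] = 0.90167 kg m^2; centre at d = 0.282 m, so the parallel axis theorem gives I = 0.90167 + (3.54)(0.282)² = 1.1832 kg m^2.
Thin rod: I_cm = (1/12)ML² = (1/12)(0.506)(0.482)² = 0.0097963 kg m^2; axis through the centre, so I = 0.0097963 kg m^2.
Rectangular plate: I_cm = (1/12)Mb² = (1/12)(0.958)(0.513)² = 0.02101 kg m^2; centre at d = 0.671 m, so the parallel axis theorem gives I = 0.02101 + (0.958)(0.671)² = 0.45234 kg m^2.
Total I = 0.6322 + 1.1832 + 0.0097963 + 0.45234 = 2.2775 kg m^2.

2.28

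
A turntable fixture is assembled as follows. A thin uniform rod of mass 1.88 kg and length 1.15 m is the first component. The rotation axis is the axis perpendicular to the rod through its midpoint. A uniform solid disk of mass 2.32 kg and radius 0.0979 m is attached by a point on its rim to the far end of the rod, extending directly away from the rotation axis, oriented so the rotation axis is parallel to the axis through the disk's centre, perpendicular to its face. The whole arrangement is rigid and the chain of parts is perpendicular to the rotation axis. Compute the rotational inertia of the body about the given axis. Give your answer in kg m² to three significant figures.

Thin rod: I_cm = (1/12)ML² = (1/12)(1.88)(1.15)² = 0.20719 kg m²; axis through the centre, so I = 0.20719 kg m².
Solid disk: I_cm = (1/2)MR² = (1/2)(2.32)(0.0979)² = 0.011118 kg m²; centre at d = 0.575 + 0.0979 = 0.6729 m, so I = I_cm + Md² gives I = 0.011118 + (2.32)(0.6729)² = 1.0616 kg m².
Total I = 0.20719 + 1.0616 = 1.2688 kg m².

1.27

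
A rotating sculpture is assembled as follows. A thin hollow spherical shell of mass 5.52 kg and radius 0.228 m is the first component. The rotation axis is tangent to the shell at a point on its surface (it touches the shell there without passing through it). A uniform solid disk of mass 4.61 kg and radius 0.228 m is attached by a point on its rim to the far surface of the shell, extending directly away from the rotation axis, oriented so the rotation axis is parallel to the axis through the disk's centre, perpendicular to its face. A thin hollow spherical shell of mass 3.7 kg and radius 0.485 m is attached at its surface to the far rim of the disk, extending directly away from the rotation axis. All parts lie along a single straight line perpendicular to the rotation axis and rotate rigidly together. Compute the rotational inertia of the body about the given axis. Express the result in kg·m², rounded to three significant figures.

10.6

Spherical shell: I_cm = (2/3)MR² = (2/3)(5.52)(0.228)² = 0.1913 kg·m²; centre at d = 0.228 m, so the parallel axis theorem gives I = 0.1913 + (5.52)(0.228)² = 0.47825 kg·m².
Solid disk: I_cm = (1/2)MR² = (1/2)(4.61)(0.228)² = 0.11982 kg·m²; centre at d = 0.228 + 0.228 + 0.228 = 0.684 m, so the parallel axis theorem gives I = 0.11982 + (4.61)(0.684)² = 2.2766 kg·m².
Spherical shell: I_cm = (2/3)MR² = (2/3)(3.7)(0.485)² = 0.58022 kg·m²; centre at d = 0.228 + 0.228 + 0.228 + 0.228 + 0.485 = 1.397 m, so the parallel axis theorem gives I = 0.58022 + (3.7)(1.397)² = 7.8012 kg·m².
Total I = 0.47825 + 2.2766 + 7.8012 = 10.556 kg·m².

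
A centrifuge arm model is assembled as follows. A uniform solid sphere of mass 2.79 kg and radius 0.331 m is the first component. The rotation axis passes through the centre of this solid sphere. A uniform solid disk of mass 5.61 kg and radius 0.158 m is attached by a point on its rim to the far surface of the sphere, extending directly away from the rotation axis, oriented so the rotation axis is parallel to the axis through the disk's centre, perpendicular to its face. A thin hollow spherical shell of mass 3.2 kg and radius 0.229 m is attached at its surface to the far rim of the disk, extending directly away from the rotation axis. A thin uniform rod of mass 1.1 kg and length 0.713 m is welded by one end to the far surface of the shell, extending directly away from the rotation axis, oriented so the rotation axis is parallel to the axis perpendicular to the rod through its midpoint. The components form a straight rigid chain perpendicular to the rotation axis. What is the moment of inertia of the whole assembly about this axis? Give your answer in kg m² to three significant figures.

Solid sphere: I_cm = (2/5)MR² = (2/5)(2.79)(0.331)² = 0.12227 kg m²; axis through the centre, so I = 0.12227 kg m².
Solid disk: I_cm = (1/2)MR² = (1/2)(5.61)(0.158)² = 0.070024 kg m²; centre at d = 0.331 + 0.158 = 0.489 m, so the parallel axis theorem gives I = 0.070024 + (5.61)(0.489)² = 1.4115 kg m².
Spherical shell: I_cm = (2/3)MR² = (2/3)(3.2)(0.229)² = 0.11187 kg m²; centre at d = 0.331 + 0.158 + 0.158 + 0.229 = 0.876 m, so the parallel axis theorem gives I = 0.11187 + (3.2)(0.876)² = 2.5675 kg m².
Thin rod: I_cm = (1/12)ML² = (1/12)(1.1)(0.713)² = 0.0466 kg m²; centre at d = 0.331 + 0.158 + 0.158 + 0.229 + 0.229 + 0.3565 = 1.4615 m, so the parallel axis theorem gives I = 0.0466 + (1.1)(1.4615)² = 2.3962 kg m².
Total I = 0.12227 + 1.4115 + 2.5675 + 2.3962 = 6.4974 kg m².

6.50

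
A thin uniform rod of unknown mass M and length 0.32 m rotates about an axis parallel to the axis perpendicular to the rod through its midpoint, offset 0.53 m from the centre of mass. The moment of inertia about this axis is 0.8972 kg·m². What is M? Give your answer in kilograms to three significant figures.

3.10

I = I_cm + Md² = (1/12)ML² + Md² = M·[0.0833333·(0.32)² + (0.53)²] = M·0.28943.
So M = 0.8972 / 0.28943 = 3.0999 kg.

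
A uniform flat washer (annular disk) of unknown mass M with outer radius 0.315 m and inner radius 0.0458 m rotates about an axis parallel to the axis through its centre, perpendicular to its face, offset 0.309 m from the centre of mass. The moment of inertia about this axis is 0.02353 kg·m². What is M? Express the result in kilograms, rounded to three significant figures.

I = I_cm + Md² = (1/2)M(R²+r²) + Md² = M·[0.5·[(0.315)² + (0.0458)²] + (0.309)²] = M·0.14614.
So M = 0.02353 / 0.14614 = 0.16101 kg.

0.161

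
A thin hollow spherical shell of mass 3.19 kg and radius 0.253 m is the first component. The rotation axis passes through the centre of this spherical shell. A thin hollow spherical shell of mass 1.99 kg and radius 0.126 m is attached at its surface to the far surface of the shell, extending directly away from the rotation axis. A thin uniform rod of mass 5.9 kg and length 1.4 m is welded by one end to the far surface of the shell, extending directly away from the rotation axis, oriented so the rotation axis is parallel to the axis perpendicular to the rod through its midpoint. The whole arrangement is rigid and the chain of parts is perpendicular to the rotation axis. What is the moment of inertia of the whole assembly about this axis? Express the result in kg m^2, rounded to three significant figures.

Spherical shell: I_cm = (2/3)MR² = (2/3)(3.19)(0.253)² = 0.13613 kg m^2; axis through the centre, so I = 0.13613 kg m^2.
Spherical shell: I_cm = (2/3)MR² = (2/3)(1.99)(0.126)² = 0.021062 kg m^2; centre at d = 0.253 + 0.126 = 0.379 m, so I = I_cm + Md² gives I = 0.021062 + (1.99)(0.379)² = 0.30691 kg m^2.
Thin rod: I_cm = (1/12)ML² = (1/12)(5.9)(1.4)² = 0.96367 kg m^2; centre at d = 0.253 + 0.126 + 0.126 + 0.7 = 1.205 m, so I = I_cm + Md² gives I = 0.96367 + (5.9)(1.205)² = 9.5306 kg m^2.
Total I = 0.13613 + 0.30691 + 9.5306 = 9.9736 kg m^2.

9.97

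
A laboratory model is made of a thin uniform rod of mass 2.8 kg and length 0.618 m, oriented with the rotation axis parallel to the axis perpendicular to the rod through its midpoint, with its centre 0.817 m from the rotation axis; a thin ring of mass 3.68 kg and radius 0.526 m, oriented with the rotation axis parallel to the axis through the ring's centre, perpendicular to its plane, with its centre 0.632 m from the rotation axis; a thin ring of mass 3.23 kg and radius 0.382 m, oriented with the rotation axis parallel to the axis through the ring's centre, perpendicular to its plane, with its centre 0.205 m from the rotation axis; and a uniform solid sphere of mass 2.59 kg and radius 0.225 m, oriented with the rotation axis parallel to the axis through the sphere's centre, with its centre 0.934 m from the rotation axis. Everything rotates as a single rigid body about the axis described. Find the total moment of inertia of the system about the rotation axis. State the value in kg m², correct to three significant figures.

7.37

Thin rod: I_cm = (1/12)ML² = (1/12)(2.8)(0.618)² = 0.089116 kg m²; centre at d = 0.817 m, so the parallel axis theorem gives I = 0.089116 + (2.8)(0.817)² = 1.9581 kg m².
Thin ring: I_cm = MR² = (3.68)(0.526)² = 1.0182 kg m²; centre at d = 0.632 m, so the parallel axis theorem gives I = 1.0182 + (3.68)(0.632)² = 2.488 kg m².
Thin ring: I_cm = MR² = (3.23)(0.382)² = 0.47133 kg m²; centre at d = 0.205 m, so the parallel axis theorem gives I = 0.47133 + (3.23)(0.205)² = 0.60708 kg m².
Solid sphere: I_cm = (2/5)MR² = (2/5)(2.59)(0.225)² = 0.052448 kg m²; centre at d = 0.934 m, so the parallel axis theorem gives I = 0.052448 + (2.59)(0.934)² = 2.3118 kg m².
Total I = 1.9581 + 2.488 + 0.60708 + 2.3118 = 7.3651 kg m².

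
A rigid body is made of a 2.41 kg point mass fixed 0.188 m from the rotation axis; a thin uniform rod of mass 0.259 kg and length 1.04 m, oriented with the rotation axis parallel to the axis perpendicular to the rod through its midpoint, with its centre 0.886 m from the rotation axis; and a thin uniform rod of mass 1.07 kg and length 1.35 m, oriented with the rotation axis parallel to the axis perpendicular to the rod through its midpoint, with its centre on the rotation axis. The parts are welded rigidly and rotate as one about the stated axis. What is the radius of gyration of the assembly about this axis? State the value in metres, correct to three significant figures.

0.356

Point mass: I_cm = 0; centre at d = 0.188 m, so the parallel axis theorem gives I = 0 + (2.41)(0.188)² = 0.085179 kg m².
Thin rod: I_cm = (1/12)ML² = (1/12)(0.259)(1.04)² = 0.023345 kg m²; centre at d = 0.886 m, so the parallel axis theorem gives I = 0.023345 + (0.259)(0.886)² = 0.22666 kg m².
Thin rod: I_cm = (1/12)ML² = (1/12)(1.07)(1.35)² = 0.16251 kg m²; axis through the centre, so I = 0.16251 kg m².
Total I = 0.47434 kg m²; total mass M = 3.739 kg.
k = √(I/M) = √(0.47434/3.739) = 0.35618 m.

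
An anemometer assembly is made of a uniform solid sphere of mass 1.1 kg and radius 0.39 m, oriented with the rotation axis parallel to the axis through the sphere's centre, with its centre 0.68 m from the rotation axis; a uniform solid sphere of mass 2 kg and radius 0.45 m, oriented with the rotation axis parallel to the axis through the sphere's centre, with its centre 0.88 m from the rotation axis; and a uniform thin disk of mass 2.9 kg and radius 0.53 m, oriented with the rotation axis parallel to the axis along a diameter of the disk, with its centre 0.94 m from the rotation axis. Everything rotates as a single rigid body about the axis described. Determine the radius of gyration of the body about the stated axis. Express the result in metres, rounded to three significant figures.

Solid sphere: I_cm = (2/5)MR² = (2/5)(1.1)(0.39)² = 0.066924 kg m²; centre at d = 0.68 m, so I = I_cm + Md² gives I = 0.066924 + (1.1)(0.68)² = 0.57556 kg m².
Solid sphere: I_cm = (2/5)MR² = (2/5)(2)(0.45)² = 0.162 kg m²; centre at d = 0.88 m, so I = I_cm + Md² gives I = 0.162 + (2)(0.88)² = 1.7108 kg m².
Thin disk: I_cm = (1/4)MR² = (1/4)(2.9)(0.53)² = 0.20365 kg m²; centre at d = 0.94 m, so I = I_cm + Md² gives I = 0.20365 + (2.9)(0.94)² = 2.7661 kg m².
Total I = 5.0525 kg m²; total mass M = 6 kg.
k = √(I/M) = √(5.0525/6) = 0.91765 m.

0.918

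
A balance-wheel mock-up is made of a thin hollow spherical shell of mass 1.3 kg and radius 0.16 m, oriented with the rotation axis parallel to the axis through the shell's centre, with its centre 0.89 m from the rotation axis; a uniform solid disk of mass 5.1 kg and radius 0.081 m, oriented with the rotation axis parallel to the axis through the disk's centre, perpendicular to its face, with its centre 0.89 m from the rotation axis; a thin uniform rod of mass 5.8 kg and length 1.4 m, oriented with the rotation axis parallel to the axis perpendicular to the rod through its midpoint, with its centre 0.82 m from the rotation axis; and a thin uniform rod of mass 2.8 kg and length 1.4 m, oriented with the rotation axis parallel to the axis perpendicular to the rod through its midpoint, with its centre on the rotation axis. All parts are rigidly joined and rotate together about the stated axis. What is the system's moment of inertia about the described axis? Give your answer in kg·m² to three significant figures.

Spherical shell: I_cm = (2/3)MR² = (2/3)(1.3)(0.16)² = 0.022187 kg·m²; centre at d = 0.89 m, so I = I_cm + Md² gives I = 0.022187 + (1.3)(0.89)² = 1.0519 kg·m².
Solid disk: I_cm = (1/2)MR² = (1/2)(5.1)(0.081)² = 0.016731 kg·m²; centre at d = 0.89 m, so I = I_cm + Md² gives I = 0.016731 + (5.1)(0.89)² = 4.0564 kg·m².
Thin rod: I_cm = (1/12)ML² = (1/12)(5.8)(1.4)² = 0.94733 kg·m²; centre at d = 0.82 m, so I = I_cm + Md² gives I = 0.94733 + (5.8)(0.82)² = 4.8473 kg·m².
Thin rod: I_cm = (1/12)ML² = (1/12)(2.8)(1.4)² = 0.45733 kg·m²; axis through the centre, so I = 0.45733 kg·m².
Total I = 1.0519 + 4.0564 + 4.8473 + 0.45733 = 10.413 kg·m².

10.4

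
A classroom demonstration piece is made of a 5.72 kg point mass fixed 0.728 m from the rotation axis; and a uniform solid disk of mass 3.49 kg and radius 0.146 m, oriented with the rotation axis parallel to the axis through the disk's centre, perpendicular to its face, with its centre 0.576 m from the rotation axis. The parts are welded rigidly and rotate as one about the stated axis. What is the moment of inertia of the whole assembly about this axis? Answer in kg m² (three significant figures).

4.23

Point mass: I_cm = 0; centre at d = 0.728 m, so I = I_cm + Md² gives I = 0 + (5.72)(0.728)² = 3.0315 kg m².
Solid disk: I_cm = (1/2)MR² = (1/2)(3.49)(0.146)² = 0.037196 kg m²; centre at d = 0.576 m, so I = I_cm + Md² gives I = 0.037196 + (3.49)(0.576)² = 1.1951 kg m².
Total I = 3.0315 + 1.1951 = 4.2266 kg m².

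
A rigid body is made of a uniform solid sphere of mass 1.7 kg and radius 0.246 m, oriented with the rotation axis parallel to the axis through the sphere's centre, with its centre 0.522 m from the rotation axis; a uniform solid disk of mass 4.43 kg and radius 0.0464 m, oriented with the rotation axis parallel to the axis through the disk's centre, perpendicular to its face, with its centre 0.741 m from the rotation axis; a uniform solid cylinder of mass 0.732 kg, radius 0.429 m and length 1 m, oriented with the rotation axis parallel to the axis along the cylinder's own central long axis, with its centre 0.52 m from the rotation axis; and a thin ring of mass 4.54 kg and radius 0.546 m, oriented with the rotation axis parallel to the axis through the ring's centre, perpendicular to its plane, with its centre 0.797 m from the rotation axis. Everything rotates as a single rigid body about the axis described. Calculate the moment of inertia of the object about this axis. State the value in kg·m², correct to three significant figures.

7.44

Solid sphere: I_cm = (2/5)MR² = (2/5)(1.7)(0.246)² = 0.041151 kg·m²; centre at d = 0.522 m, so the parallel axis theorem gives I = 0.041151 + (1.7)(0.522)² = 0.50437 kg·m².
Solid disk: I_cm = (1/2)MR² = (1/2)(4.43)(0.0464)² = 0.0047688 kg·m²; centre at d = 0.741 m, so the parallel axis theorem gives I = 0.0047688 + (4.43)(0.741)² = 2.4372 kg·m².
Solid cylinder: I_cm = (1/2)MR² = (1/2)(0.732)(0.429)² = 0.067359 kg·m²; centre at d = 0.52 m, so the parallel axis theorem gives I = 0.067359 + (0.732)(0.52)² = 0.26529 kg·m².
Thin ring: I_cm = MR² = (4.54)(0.546)² = 1.3534 kg·m²; centre at d = 0.797 m, so the parallel axis theorem gives I = 1.3534 + (4.54)(0.797)² = 4.2373 kg·m².
Total I = 0.50437 + 2.4372 + 0.26529 + 4.2373 = 7.4442 kg·m².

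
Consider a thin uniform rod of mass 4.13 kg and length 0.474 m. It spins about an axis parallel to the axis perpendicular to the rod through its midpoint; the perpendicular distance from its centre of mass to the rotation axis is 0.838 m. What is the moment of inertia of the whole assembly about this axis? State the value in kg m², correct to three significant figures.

I_cm = (1/12)ML² = (1/12)(4.13)(0.474)² = 0.077326 kg m²; centre at d = 0.838 m, so I = I_cm + Md² gives I = 0.077326 + (4.13)(0.838)² = 2.9776 kg m².

2.98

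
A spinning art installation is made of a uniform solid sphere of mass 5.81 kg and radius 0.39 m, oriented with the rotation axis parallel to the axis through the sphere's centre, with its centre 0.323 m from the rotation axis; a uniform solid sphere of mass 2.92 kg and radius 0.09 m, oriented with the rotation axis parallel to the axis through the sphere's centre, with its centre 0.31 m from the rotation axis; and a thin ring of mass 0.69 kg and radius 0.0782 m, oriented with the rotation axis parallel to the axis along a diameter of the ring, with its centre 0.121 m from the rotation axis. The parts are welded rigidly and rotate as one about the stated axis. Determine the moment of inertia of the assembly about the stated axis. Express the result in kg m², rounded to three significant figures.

1.26

Solid sphere: I_cm = (2/5)MR² = (2/5)(5.81)(0.39)² = 0.35348 kg m²; centre at d = 0.323 m, so I = I_cm + Md² gives I = 0.35348 + (5.81)(0.323)² = 0.95963 kg m².
Solid sphere: I_cm = (2/5)MR² = (2/5)(2.92)(0.09)² = 0.0094608 kg m²; centre at d = 0.31 m, so I = I_cm + Md² gives I = 0.0094608 + (2.92)(0.31)² = 0.29007 kg m².
Thin ring: I_cm = (1/2)MR² = (1/2)(0.69)(0.0782)² = 0.0021098 kg m²; centre at d = 0.121 m, so I = I_cm + Md² gives I = 0.0021098 + (0.69)(0.121)² = 0.012212 kg m².
Total I = 0.95963 + 0.29007 + 0.012212 = 1.2619 kg m².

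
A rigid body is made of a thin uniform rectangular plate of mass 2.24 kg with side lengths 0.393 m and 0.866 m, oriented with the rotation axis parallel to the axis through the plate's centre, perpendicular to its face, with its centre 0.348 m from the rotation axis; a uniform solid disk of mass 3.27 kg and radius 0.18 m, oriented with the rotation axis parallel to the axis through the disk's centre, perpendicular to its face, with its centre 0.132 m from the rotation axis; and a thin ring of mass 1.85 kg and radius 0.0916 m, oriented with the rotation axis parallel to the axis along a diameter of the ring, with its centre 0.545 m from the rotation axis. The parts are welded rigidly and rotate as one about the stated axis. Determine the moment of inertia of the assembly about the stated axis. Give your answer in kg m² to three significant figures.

Rectangular plate: I_cm = (1/12)M(a²+b²) = (1/12)(2.24)[(0.393)² + (0.866)²] = 0.16882 kg m²; centre at d = 0.348 m, so the parallel axis theorem gives I = 0.16882 + (2.24)(0.348)² = 0.4401 kg m².
Solid disk: I_cm = (1/2)MR² = (1/2)(3.27)(0.18)² = 0.052974 kg m²; centre at d = 0.132 m, so the parallel axis theorem gives I = 0.052974 + (3.27)(0.132)² = 0.10995 kg m².
Thin ring: I_cm = (1/2)MR² = (1/2)(1.85)(0.0916)² = 0.0077613 kg m²; centre at d = 0.545 m, so the parallel axis theorem gives I = 0.0077613 + (1.85)(0.545)² = 0.55726 kg m².
Total I = 0.4401 + 0.10995 + 0.55726 = 1.1073 kg m².

1.11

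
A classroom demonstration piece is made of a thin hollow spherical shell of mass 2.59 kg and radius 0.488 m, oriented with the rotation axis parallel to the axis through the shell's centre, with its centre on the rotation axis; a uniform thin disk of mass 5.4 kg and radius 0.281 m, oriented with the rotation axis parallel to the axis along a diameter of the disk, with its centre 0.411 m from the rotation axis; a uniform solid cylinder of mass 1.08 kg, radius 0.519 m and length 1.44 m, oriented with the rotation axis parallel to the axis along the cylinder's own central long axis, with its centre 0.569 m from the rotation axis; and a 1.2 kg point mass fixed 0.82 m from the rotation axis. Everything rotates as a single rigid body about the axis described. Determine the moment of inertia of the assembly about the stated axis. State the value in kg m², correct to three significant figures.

Spherical shell: I_cm = (2/3)MR² = (2/3)(2.59)(0.488)² = 0.4112 kg m²; axis through the centre, so I = 0.4112 kg m².
Thin disk: I_cm = (1/4)MR² = (1/4)(5.4)(0.281)² = 0.1066 kg m²; centre at d = 0.411 m, so I = I_cm + Md² gives I = 0.1066 + (5.4)(0.411)² = 1.0188 kg m².
Solid cylinder: I_cm = (1/2)MR² = (1/2)(1.08)(0.519)² = 0.14545 kg m²; centre at d = 0.569 m, so I = I_cm + Md² gives I = 0.14545 + (1.08)(0.569)² = 0.49512 kg m².
Point mass: I_cm = 0; centre at d = 0.82 m, so I = I_cm + Md² gives I = 0 + (1.2)(0.82)² = 0.80688 kg m².
Total I = 0.4112 + 1.0188 + 0.49512 + 0.80688 = 2.732 kg m².

2.73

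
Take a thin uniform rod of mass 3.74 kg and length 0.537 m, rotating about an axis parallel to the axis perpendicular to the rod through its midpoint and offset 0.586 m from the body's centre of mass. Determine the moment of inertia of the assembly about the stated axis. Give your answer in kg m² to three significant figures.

I_cm = (1/12)ML² = (1/12)(3.74)(0.537)² = 0.089875 kg m²; centre at d = 0.586 m, so I = I_cm + Md² gives I = 0.089875 + (3.74)(0.586)² = 1.3742 kg m².

1.37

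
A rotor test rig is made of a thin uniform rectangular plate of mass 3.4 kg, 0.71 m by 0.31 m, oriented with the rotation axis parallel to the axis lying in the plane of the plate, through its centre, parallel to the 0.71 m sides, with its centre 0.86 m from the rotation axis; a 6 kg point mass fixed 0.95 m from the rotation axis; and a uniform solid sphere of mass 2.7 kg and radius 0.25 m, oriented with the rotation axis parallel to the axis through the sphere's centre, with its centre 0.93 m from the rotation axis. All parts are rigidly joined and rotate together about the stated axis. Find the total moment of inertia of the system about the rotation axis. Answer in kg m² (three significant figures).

10.4

Rectangular plate: I_cm = (1/12)Mb² = (1/12)(3.4)(0.31)² = 0.027228 kg m²; centre at d = 0.86 m, so the parallel axis theorem gives I = 0.027228 + (3.4)(0.86)² = 2.5419 kg m².
Point mass: I_cm = 0; centre at d = 0.95 m, so the parallel axis theorem gives I = 0 + (6)(0.95)² = 5.415 kg m².
Solid sphere: I_cm = (2/5)MR² = (2/5)(2.7)(0.25)² = 0.0675 kg m²; centre at d = 0.93 m, so the parallel axis theorem gives I = 0.0675 + (2.7)(0.93)² = 2.4027 kg m².
Total I = 2.5419 + 5.415 + 2.4027 = 10.36 kg m².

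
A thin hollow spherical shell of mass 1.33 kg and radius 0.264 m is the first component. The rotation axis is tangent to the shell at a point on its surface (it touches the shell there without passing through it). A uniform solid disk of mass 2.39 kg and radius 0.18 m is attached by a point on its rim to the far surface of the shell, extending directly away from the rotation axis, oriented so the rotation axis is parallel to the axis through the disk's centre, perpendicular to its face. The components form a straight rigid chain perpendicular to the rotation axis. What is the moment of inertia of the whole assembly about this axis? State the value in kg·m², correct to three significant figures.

1.39

Spherical shell: I_cm = (2/3)MR² = (2/3)(1.33)(0.264)² = 0.061797 kg·m²; centre at d = 0.264 m, so the parallel axis theorem gives I = 0.061797 + (1.33)(0.264)² = 0.15449 kg·m².
Solid disk: I_cm = (1/2)MR² = (1/2)(2.39)(0.18)² = 0.038718 kg·m²; centre at d = 0.264 + 0.264 + 0.18 = 0.708 m, so the parallel axis theorem gives I = 0.038718 + (2.39)(0.708)² = 1.2367 kg·m².
Total I = 0.15449 + 1.2367 = 1.3912 kg·m².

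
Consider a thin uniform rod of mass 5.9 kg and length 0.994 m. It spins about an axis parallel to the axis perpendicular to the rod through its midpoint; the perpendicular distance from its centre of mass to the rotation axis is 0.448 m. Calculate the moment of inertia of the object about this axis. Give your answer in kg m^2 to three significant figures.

1.67

I_cm = (1/12)ML² = (1/12)(5.9)(0.994)² = 0.48578 kg m^2; centre at d = 0.448 m, so the parallel axis theorem gives I = 0.48578 + (5.9)(0.448)² = 1.6699 kg m^2.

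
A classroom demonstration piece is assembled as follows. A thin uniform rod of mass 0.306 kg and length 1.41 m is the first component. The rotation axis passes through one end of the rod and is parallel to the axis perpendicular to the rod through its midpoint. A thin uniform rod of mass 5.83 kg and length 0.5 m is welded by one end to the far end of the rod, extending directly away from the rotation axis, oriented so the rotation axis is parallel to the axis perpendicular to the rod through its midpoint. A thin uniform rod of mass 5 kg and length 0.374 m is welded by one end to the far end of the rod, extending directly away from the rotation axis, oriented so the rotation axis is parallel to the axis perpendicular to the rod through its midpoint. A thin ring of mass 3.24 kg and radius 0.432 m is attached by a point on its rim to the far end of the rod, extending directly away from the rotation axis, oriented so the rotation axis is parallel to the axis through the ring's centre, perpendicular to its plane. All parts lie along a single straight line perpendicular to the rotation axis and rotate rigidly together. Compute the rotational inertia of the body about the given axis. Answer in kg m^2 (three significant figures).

62.9

Thin rod: I_cm = (1/12)ML² = (1/12)(0.306)(1.41)² = 0.050697 kg m^2; centre at d = 0.705 m, so I = I_cm + Md² gives I = 0.050697 + (0.306)(0.705)² = 0.20279 kg m^2.
Thin rod: I_cm = (1/12)ML² = (1/12)(5.83)(0.5)² = 0.12146 kg m^2; centre at d = 0.705 + 0.705 + 0.25 = 1.66 m, so I = I_cm + Md² gives I = 0.12146 + (5.83)(1.66)² = 16.187 kg m^2.
Thin rod: I_cm = (1/12)ML² = (1/12)(5)(0.374)² = 0.058282 kg m^2; centre at d = 0.705 + 0.705 + 0.25 + 0.25 + 0.187 = 2.097 m, so I = I_cm + Md² gives I = 0.058282 + (5)(2.097)² = 22.045 kg m^2.
Thin ring: I_cm = MR² = (3.24)(0.432)² = 0.60466 kg m^2; centre at d = 0.705 + 0.705 + 0.25 + 0.25 + 0.187 + 0.187 + 0.432 = 2.716 m, so I = I_cm + Md² gives I = 0.60466 + (3.24)(2.716)² = 24.505 kg m^2.
Total I = 0.20279 + 16.187 + 22.045 + 24.505 = 62.94 kg m^2.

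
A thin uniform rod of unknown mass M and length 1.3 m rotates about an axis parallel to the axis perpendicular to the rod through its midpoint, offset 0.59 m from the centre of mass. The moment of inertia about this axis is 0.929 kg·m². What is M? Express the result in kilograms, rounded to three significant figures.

I = I_cm + Md² = (1/12)ML² + Md² = M·[0.0833333·(1.3)² + (0.59)²] = M·0.48893.
So M = 0.929 / 0.48893 = 1.9001 kg.

1.90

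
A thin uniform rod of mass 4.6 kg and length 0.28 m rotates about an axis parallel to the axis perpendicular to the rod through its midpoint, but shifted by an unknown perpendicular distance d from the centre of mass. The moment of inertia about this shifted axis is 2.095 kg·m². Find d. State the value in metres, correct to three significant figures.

About the centre-of-mass axis, I_cm = (1/12)ML² = (1/12)(4.6)(0.28)² = 0.030053 kg·m².
Parallel axis theorem: I = I_cm + Md², so Md² = 2.095 − 0.030053 = 2.0649 kg·m².
d = √(2.0649 / 4.6) = 0.67 m.

0.670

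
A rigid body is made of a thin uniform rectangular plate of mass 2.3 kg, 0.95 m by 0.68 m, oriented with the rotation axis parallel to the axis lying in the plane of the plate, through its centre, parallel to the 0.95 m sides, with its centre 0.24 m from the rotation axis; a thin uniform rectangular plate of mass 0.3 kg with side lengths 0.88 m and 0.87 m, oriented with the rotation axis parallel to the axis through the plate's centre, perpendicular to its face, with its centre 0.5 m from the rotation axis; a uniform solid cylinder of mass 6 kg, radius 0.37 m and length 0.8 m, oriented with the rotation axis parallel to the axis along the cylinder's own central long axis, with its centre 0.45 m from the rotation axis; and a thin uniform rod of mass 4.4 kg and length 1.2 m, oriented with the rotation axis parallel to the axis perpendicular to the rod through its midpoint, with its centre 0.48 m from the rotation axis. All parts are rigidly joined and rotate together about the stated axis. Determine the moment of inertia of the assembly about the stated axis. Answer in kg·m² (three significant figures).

3.50

Rectangular plate: I_cm = (1/12)Mb² = (1/12)(2.3)(0.68)² = 0.088627 kg·m²; centre at d = 0.24 m, so the parallel axis theorem gives I = 0.088627 + (2.3)(0.24)² = 0.22111 kg·m².
Rectangular plate: I_cm = (1/12)M(a²+b²) = (1/12)(0.3)[(0.88)² + (0.87)²] = 0.038282 kg·m²; centre at d = 0.5 m, so the parallel axis theorem gives I = 0.038282 + (0.3)(0.5)² = 0.11328 kg·m².
Solid cylinder: I_cm = (1/2)MR² = (1/2)(6)(0.37)² = 0.4107 kg·m²; centre at d = 0.45 m, so the parallel axis theorem gives I = 0.4107 + (6)(0.45)² = 1.6257 kg·m².
Thin rod: I_cm = (1/12)ML² = (1/12)(4.4)(1.2)² = 0.528 kg·m²; centre at d = 0.48 m, so the parallel axis theorem gives I = 0.528 + (4.4)(0.48)² = 1.5418 kg·m².
Total I = 0.22111 + 0.11328 + 1.6257 + 1.5418 = 3.5018 kg·m².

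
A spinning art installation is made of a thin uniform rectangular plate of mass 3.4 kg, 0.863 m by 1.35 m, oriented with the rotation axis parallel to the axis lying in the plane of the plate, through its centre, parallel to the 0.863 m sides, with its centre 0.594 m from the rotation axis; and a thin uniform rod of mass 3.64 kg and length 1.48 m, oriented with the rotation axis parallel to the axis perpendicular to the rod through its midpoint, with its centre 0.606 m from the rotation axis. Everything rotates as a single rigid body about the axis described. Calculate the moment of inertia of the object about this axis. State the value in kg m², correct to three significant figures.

3.72

Rectangular plate: I_cm = (1/12)Mb² = (1/12)(3.4)(1.35)² = 0.51638 kg m²; centre at d = 0.594 m, so I = I_cm + Md² gives I = 0.51638 + (3.4)(0.594)² = 1.716 kg m².
Thin rod: I_cm = (1/12)ML² = (1/12)(3.64)(1.48)² = 0.66442 kg m²; centre at d = 0.606 m, so I = I_cm + Md² gives I = 0.66442 + (3.64)(0.606)² = 2.0012 kg m².
Total I = 1.716 + 2.0012 = 3.7172 kg m².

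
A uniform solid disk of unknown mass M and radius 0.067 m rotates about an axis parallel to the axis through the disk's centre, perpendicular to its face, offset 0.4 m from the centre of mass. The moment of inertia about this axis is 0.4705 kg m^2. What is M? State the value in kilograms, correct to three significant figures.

2.90

I = I_cm + Md² = (1/2)MR² + Md² = M·[0.5·(0.067)² + (0.4)²] = M·0.16224.
So M = 0.4705 / 0.16224 = 2.8999 kg.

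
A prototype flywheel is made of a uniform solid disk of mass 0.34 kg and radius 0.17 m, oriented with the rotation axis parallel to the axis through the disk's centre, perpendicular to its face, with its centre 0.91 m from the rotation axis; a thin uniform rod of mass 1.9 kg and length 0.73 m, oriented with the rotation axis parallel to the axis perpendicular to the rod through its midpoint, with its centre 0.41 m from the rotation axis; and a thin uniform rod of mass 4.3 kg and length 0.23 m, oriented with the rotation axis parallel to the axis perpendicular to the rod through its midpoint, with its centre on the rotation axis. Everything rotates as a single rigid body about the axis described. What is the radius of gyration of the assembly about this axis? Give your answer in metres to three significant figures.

Solid disk: I_cm = (1/2)MR² = (1/2)(0.34)(0.17)² = 0.004913 kg·m²; centre at d = 0.91 m, so I = I_cm + Md² gives I = 0.004913 + (0.34)(0.91)² = 0.28647 kg·m².
Thin rod: I_cm = (1/12)ML² = (1/12)(1.9)(0.73)² = 0.084376 kg·m²; centre at d = 0.41 m, so I = I_cm + Md² gives I = 0.084376 + (1.9)(0.41)² = 0.40377 kg·m².
Thin rod: I_cm = (1/12)ML² = (1/12)(4.3)(0.23)² = 0.018956 kg·m²; axis through the centre, so I = 0.018956 kg·m².
Total I = 0.70919 kg·m²; total mass M = 6.54 kg.
k = √(I/M) = √(0.70919/6.54) = 0.3293 m.

0.329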